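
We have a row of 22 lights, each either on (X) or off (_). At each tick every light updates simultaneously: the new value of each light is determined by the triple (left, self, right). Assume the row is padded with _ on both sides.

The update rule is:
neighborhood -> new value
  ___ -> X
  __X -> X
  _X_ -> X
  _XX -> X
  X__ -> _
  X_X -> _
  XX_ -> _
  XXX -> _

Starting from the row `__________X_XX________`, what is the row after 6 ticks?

XXXXXXXXXXX_X__XXXXXXX
X___________X_XX______
X_XXXXXXXXXXX_X__XXXXX
X_X___________X_XX____
X_X_XXXXXXXXXXX_X__XXX
X_X_X___________X_XX__

X_X_X___________X_XX__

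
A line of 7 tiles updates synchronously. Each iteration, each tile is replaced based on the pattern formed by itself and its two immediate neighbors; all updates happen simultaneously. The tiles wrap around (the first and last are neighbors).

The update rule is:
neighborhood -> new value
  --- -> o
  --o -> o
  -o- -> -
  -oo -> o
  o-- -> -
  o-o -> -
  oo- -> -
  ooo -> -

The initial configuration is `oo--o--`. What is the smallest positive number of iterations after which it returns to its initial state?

7

o--o--o
--o--oo
-o--oo-
o--oo--
--oo--o
-oo--o-
oo--o--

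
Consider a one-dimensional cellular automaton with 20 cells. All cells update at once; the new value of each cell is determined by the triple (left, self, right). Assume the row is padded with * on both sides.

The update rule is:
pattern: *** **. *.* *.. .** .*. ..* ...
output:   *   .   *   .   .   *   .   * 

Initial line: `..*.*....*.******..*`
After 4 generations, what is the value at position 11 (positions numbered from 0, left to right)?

.

generation 1: ..***.**.**.****....
generation 2: ...*.*..*..*.**..**.
generation 3: .*.***..*..**......*
generation 4: ***.*...*.....****..
position 11 holds .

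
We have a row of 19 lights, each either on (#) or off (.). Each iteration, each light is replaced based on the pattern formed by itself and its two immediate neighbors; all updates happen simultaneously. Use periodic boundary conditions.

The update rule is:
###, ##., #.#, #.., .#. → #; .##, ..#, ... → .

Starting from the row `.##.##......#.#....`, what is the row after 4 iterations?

..##.##.....####...
...##.##.....####..
....##.##.....####.
.....##.##.....####

.....##.##.....####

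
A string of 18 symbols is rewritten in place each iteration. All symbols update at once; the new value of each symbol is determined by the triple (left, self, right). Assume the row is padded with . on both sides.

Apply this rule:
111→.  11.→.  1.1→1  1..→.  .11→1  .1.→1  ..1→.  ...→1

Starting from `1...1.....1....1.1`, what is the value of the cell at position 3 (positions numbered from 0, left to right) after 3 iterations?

1.1.1.111.1.11.111
1111111..1111.11..
1........1...11..1
position 3 holds .

.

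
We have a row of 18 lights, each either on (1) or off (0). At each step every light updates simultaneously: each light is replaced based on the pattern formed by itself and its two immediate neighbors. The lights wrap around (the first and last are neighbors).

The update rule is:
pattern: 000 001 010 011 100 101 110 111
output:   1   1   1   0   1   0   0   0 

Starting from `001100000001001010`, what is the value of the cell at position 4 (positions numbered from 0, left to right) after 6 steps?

110011111111111011
001100000000000000
110011111111111111
001100000000000000  (repeats step 2; period 2)
step 6: 001100000000000000
position 4 holds 0

0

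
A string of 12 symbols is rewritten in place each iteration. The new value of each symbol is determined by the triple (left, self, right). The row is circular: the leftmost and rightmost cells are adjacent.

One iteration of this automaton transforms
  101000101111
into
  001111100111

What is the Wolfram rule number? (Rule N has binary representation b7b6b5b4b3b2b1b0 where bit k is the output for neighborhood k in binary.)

position 9: 111 → 1  (bit 7 = 1)
position 0: 110 → 0  (bit 6 = 0)
position 1: 101 → 0  (bit 5 = 0)
position 3: 100 → 1  (bit 4 = 1)
position 8: 011 → 0  (bit 3 = 0)
position 2: 010 → 1  (bit 2 = 1)
position 5: 001 → 1  (bit 1 = 1)
position 4: 000 → 1  (bit 0 = 1)
bits b7..b0 = 10010111 = 151

151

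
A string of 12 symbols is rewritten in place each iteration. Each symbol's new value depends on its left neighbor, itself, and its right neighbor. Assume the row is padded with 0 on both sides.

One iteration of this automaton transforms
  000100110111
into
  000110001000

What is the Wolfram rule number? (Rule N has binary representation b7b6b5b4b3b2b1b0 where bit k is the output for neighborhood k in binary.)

52

position 10: 111 → 0  (bit 7 = 0)
position 7: 110 → 0  (bit 6 = 0)
position 8: 101 → 1  (bit 5 = 1)
position 4: 100 → 1  (bit 4 = 1)
position 6: 011 → 0  (bit 3 = 0)
position 3: 010 → 1  (bit 2 = 1)
position 2: 001 → 0  (bit 1 = 0)
position 0: 000 → 0  (bit 0 = 0)
bits b7..b0 = 00110100 = 52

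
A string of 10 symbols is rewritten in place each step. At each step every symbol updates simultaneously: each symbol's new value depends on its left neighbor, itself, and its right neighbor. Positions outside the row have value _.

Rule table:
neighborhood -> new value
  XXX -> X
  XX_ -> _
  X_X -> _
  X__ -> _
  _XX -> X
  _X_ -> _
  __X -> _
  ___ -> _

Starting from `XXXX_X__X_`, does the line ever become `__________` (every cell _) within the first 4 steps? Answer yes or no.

yes

XXX_______
XX________
X_________
__________
all cells are _ at step 4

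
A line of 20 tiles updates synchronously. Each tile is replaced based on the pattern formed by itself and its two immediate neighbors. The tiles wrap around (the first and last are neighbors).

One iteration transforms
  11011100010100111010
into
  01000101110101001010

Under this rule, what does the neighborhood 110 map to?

At position 1 the neighborhood is 110; the next row has 1 there.

1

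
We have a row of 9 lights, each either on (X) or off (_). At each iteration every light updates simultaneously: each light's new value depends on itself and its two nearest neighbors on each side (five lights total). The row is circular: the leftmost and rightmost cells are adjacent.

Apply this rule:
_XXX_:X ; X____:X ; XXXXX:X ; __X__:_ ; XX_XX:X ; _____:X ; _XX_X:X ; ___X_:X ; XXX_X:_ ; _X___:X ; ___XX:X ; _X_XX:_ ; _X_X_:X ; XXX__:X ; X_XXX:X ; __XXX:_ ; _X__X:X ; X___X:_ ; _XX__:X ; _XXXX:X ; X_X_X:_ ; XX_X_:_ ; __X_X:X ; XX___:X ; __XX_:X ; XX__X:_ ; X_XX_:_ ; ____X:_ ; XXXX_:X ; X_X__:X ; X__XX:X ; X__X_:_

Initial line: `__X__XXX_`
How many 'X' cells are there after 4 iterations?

5

_X_XX_XXX
____XXXX_
XX_X_XXXX
X____XXXX
count of X: 5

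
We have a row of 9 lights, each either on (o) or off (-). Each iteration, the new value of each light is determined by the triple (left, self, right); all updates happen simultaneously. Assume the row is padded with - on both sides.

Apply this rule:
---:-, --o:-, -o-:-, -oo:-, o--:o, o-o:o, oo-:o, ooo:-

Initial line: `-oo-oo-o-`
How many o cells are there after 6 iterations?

--oo-oo-o
---oo-oo-
----oo-oo
-----oo-o
------oo-
-------oo
count of o: 2

2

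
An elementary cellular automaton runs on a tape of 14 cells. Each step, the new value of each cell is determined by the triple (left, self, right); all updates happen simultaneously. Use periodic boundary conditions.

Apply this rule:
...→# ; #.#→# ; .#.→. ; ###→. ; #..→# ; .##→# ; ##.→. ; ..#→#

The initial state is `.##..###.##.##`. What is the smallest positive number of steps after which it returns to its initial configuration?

##.###..##.##.
#.##..###.##.#
.##.###..##.##
##.##..###.##.
#.##.###..##.#
.##.##..###.##
##.##.###..##.
#.##.##..###.#
.##.##.###..##
##.##.##..###.
#.##.##.###..#
.##.##.##..###
##.##.##.###..
#.##.##.##..##
.##.##.##.###.
##.##.##.##..#
..##.##.##.###
###.##.##.##..
#..##.##.##.##
.###.##.##.##.
##..##.##.##.#
..###.##.##.##
###..##.##.##.
#..###.##.##.#
.###..##.##.##
##..###.##.##.
#.###..##.##.#
.##..###.##.##

28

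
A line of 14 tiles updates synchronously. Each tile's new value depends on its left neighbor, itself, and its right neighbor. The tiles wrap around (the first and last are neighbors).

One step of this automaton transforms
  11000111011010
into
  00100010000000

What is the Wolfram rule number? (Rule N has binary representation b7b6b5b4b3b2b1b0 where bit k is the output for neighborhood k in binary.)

position 6: 111 → 1  (bit 7 = 1)
position 1: 110 → 0  (bit 6 = 0)
position 8: 101 → 0  (bit 5 = 0)
position 2: 100 → 1  (bit 4 = 1)
position 0: 011 → 0  (bit 3 = 0)
position 12: 010 → 0  (bit 2 = 0)
position 4: 001 → 0  (bit 1 = 0)
position 3: 000 → 0  (bit 0 = 0)
bits b7..b0 = 10010000 = 144

144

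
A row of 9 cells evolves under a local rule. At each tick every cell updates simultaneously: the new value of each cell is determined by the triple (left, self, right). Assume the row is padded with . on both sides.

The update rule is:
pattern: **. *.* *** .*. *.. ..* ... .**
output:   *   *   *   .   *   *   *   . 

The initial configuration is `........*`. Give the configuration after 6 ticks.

********.
.********
*.*******
.*.******
*.*.*****
.*.*.****

.*.*.****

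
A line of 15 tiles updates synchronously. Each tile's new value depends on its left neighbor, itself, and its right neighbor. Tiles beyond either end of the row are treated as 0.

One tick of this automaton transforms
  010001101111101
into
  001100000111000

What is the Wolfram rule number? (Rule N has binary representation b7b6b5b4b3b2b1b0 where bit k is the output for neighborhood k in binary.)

145

position 9: 111 → 1  (bit 7 = 1)
position 6: 110 → 0  (bit 6 = 0)
position 7: 101 → 0  (bit 5 = 0)
position 2: 100 → 1  (bit 4 = 1)
position 5: 011 → 0  (bit 3 = 0)
position 1: 010 → 0  (bit 2 = 0)
position 0: 001 → 0  (bit 1 = 0)
position 3: 000 → 1  (bit 0 = 1)
bits b7..b0 = 10010001 = 145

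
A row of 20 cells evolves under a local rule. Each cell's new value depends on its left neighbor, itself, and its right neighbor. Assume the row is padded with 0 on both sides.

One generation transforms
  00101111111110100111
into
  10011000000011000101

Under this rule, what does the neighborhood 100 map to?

0

At position 15 the neighborhood is 100; the next row has 0 there.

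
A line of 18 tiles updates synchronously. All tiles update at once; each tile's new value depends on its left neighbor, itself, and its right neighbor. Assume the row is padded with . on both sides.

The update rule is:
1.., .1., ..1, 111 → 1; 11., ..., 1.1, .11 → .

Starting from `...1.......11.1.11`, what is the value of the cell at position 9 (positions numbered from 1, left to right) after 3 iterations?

1

iteration 1: ..111.....1...1...
iteration 2: .1.1.1...111.111..
iteration 3: 11.1.11.1.1...1.1.
position 9 holds 1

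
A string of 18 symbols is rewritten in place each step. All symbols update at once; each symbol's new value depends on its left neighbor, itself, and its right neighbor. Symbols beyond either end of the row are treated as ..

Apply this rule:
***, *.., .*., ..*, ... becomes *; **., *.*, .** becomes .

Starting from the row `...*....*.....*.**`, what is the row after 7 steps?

*****.***...*..*.*

step 1: ***************...
step 2: .*************.***
step 3: *.***********...*.
step 4: *..*********.*****
step 5: ***.*******...***.
step 6: .*...*****.***.*.*
step 7: *****.***...*..*.*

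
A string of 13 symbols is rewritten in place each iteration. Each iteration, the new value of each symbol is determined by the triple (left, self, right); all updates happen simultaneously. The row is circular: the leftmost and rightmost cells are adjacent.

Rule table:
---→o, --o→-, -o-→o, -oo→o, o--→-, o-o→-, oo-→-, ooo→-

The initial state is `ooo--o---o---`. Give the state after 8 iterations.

o-o--o-o-o-o-

iteration 1: o----o-o-o-o-
iteration 2: o-oo-o-o-o-o-
iteration 3: o-o--o-o-o-o-
iteration 4: o-o--o-o-o-o-  (fixed point — unchanged through iteration 8)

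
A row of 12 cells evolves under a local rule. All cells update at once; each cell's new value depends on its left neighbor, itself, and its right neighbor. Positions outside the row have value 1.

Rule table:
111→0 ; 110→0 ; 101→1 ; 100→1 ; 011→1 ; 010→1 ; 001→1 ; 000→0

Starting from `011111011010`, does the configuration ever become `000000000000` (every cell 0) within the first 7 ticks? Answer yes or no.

110000110111
001001101100
111111011011
000000110110
100001101101
010011011011
111110110110
tick 7 is 111110110110, still not uniform 0

no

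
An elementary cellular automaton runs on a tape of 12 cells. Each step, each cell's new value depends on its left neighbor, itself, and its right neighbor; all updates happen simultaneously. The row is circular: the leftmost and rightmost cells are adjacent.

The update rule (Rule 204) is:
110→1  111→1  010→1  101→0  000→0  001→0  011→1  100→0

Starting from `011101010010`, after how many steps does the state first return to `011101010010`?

step 1: 011101010010

1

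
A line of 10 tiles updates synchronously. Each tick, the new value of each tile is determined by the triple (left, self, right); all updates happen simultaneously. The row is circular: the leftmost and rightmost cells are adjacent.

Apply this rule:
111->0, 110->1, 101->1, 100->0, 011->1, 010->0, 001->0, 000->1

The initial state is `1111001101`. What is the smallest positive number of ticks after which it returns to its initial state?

6

0001001111
0100001001
1001100000
0001101110
1101111010
1111001101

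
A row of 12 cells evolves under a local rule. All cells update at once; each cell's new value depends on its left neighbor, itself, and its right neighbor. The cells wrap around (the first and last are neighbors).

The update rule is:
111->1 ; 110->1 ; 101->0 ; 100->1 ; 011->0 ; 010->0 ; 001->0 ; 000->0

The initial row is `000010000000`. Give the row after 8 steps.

step 1: 000001000000
step 2: 000000100000
step 3: 000000010000
step 4: 000000001000
step 5: 000000000100
step 6: 000000000010
step 7: 000000000001
step 8: 100000000000

100000000000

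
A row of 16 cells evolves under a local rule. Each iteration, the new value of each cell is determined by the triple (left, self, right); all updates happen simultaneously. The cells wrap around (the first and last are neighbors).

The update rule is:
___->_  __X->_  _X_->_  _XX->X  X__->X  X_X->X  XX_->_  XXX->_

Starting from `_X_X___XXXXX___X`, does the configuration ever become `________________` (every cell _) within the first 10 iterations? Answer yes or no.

no

iteration 1: X_X_X__X____X___
iteration 2: _X_X_X__X____X__
iteration 3: __X_X_X__X____X_
iteration 4: ___X_X_X__X____X
iteration 5: X___X_X_X__X____
iteration 6: _X___X_X_X__X___
iteration 7: __X___X_X_X__X__
iteration 8: ___X___X_X_X__X_
iteration 9: ____X___X_X_X__X
iteration 10: X____X___X_X_X__
iteration 10 is X____X___X_X_X__, still not uniform _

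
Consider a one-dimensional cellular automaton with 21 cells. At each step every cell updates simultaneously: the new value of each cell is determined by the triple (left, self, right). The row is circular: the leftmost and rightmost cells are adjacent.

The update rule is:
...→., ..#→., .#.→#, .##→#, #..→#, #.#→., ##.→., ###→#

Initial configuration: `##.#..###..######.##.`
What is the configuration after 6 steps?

step 1: #..##.##.#.#####..#..
step 2: ##.#..#..#.####.#.##.
step 3: #..##.##.#.###..#.#..
step 4: ##.#..#..#.##.#.#.##.
step 5: #..##.##.#.#..#.#.#..
step 6: ##.#..#..#.##.#.#.##.

##.#..#..#.##.#.#.##.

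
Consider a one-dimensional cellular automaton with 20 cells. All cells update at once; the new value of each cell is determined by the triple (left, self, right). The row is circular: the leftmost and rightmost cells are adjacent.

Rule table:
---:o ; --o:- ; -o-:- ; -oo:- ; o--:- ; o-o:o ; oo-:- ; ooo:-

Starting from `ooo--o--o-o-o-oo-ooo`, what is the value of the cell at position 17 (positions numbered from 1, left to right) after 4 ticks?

-

---------o-o-o--o---
oooooooo--o-o-----oo
-----------o--ooo---
oooooooooo--------oo
position 17 holds -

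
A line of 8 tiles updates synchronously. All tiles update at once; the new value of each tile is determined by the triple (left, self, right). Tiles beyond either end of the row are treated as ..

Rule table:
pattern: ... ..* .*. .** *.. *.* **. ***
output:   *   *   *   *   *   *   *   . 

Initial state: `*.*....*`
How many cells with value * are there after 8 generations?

********
*......*
********  (repeats generation 1; period 2)
generation 8: *......*
count of *: 2

2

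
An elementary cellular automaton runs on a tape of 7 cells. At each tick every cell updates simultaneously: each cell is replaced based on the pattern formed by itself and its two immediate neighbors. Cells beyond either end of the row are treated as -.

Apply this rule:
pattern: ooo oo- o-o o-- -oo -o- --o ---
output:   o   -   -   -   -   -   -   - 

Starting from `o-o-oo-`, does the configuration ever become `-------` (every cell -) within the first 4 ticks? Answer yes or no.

yes

-------
all cells are - at tick 1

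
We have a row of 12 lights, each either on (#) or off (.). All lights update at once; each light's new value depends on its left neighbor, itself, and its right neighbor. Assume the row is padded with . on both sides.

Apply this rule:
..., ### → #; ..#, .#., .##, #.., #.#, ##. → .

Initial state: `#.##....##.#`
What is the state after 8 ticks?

tick 1: .....##.....
tick 2: ####....####
tick 3: .##..##..##.
tick 4: ............
tick 5: ############
tick 6: .##########.
tick 7: ..########..
tick 8: #..######..#

#..######..#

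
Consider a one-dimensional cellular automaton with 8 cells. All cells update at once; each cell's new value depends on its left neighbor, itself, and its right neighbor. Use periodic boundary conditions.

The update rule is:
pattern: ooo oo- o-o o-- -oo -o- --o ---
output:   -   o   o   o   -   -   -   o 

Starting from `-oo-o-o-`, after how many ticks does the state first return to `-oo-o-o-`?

8

tick 1: --oo-o-o
tick 2: o--oo-o-
tick 3: -o--oo-o
tick 4: o-o--oo-
tick 5: -o-o--oo
tick 6: o-o-o--o
tick 7: oo-o-o--
tick 8: -oo-o-o-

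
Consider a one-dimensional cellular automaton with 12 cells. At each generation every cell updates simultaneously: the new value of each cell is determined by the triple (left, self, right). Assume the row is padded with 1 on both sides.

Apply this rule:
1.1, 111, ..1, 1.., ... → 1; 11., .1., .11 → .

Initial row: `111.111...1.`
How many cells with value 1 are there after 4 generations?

11.1.1.111.1
1.1.1.1.1.1.
.1.1.1.1.1.1
1.1.1.1.1.1.
count of 1: 6

6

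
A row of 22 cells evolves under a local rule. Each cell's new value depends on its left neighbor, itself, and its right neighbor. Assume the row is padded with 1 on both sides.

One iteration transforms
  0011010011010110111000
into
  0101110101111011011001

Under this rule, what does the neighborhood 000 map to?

At position 20 the neighborhood is 000; the next row has 0 there.

0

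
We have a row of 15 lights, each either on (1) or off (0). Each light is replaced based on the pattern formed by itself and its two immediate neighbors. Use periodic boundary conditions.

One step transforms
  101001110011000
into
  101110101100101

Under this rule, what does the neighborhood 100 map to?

At position 3 the neighborhood is 100; the next row has 1 there.

1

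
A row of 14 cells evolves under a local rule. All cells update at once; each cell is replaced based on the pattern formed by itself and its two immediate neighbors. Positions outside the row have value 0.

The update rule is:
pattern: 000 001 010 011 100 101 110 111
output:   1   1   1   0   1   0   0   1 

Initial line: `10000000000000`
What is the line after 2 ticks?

11111111111111
01111111111110

01111111111110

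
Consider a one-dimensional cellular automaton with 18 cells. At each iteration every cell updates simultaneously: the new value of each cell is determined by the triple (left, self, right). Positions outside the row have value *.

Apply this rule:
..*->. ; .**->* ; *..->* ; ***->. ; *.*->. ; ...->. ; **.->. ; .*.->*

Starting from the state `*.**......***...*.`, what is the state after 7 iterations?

..*.*.*.*.*..*..*.

..*.*.....*..*..*.
*.*.**....**.**.*.
..*.*.*...*..*..*.
*.*.*.**..**.**.*.
..*.*.*.*.*..*..*.
*.*.*.*.*.**.**.*.
..*.*.*.*.*..*..*.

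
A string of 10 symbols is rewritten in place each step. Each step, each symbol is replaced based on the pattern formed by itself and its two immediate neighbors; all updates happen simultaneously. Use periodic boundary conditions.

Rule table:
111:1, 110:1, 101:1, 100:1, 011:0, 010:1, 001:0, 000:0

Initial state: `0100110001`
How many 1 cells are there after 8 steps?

6

1110011001
1111001100
0111100110
0011110011
1001111001
1100111100
0110011110
0011001111
count of 1: 6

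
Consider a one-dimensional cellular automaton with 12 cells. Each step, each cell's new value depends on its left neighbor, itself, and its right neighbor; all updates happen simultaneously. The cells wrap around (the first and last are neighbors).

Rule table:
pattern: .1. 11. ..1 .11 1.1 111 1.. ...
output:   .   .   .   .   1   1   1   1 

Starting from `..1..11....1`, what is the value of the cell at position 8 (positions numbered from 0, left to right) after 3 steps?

.

1..1...111..
.1..11..1.1.
..1...1..1.1
position 8 holds .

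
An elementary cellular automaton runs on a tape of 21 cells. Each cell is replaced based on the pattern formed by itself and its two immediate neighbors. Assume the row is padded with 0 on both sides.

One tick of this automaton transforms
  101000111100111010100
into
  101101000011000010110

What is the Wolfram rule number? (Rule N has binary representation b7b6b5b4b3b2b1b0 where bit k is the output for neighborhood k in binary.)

position 7: 111 → 0  (bit 7 = 0)
position 9: 110 → 0  (bit 6 = 0)
position 1: 101 → 0  (bit 5 = 0)
position 3: 100 → 1  (bit 4 = 1)
position 6: 011 → 0  (bit 3 = 0)
position 0: 010 → 1  (bit 2 = 1)
position 5: 001 → 1  (bit 1 = 1)
position 4: 000 → 0  (bit 0 = 0)
bits b7..b0 = 00010110 = 22

22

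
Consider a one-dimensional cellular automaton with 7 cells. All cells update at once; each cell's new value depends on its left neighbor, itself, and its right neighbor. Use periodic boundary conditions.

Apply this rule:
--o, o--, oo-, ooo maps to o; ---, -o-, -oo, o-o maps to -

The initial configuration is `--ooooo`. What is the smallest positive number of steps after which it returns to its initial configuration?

oo-oooo
oo--ooo
oooo-oo
oooo--o
oooooo-
-ooooo-
o-ooooo
o--oooo
ooo-ooo
ooo--oo
ooooo-o
ooooo--
-oooooo
--ooooo

14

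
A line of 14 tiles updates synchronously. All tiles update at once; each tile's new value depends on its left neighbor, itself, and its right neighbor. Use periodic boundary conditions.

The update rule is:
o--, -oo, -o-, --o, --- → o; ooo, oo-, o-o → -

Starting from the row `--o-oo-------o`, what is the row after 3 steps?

ooooo-oooooooo

ooo-o-oooooooo
----o-o-------
ooooo-oooooooo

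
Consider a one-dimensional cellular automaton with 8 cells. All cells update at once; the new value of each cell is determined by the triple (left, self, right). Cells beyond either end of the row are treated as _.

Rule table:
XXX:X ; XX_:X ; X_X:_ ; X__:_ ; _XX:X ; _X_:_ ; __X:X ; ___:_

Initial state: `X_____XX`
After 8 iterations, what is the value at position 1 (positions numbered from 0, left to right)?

X

_____XXX
____XXXX
___XXXXX
__XXXXXX
_XXXXXXX
XXXXXXXX
XXXXXXXX  (fixed point — unchanged through iteration 8)
position 1 holds X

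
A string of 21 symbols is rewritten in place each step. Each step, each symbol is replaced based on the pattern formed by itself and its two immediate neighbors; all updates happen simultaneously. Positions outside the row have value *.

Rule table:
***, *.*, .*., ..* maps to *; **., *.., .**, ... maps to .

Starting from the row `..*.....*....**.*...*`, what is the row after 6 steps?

step 1: .**....**...*..**..*.
step 2: *.....*....**.*...***
step 3: .....**...*..**..*.**
step 4: ....*....**.*...***.*
step 5: ...**...*..**..*.*.*.
step 6: ..*....**.*...*******

..*....**.*...*******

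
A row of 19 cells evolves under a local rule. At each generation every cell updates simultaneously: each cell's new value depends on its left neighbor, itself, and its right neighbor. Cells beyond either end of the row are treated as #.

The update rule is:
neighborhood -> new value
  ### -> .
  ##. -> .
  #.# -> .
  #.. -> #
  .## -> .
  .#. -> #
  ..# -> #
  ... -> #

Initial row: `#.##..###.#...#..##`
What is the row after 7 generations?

....##....#######..

....##....#######..
####..####.......##
....##....#######..  (repeats generation 1; period 2)
generation 7: ....##....#######..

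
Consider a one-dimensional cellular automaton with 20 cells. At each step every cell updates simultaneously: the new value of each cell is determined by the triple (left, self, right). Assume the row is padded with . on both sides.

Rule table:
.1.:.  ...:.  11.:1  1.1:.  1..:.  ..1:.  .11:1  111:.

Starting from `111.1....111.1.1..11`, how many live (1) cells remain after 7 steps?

1.1......1.1......11
..................11
..................11  (fixed point — unchanged through step 7)
count of 1: 2

2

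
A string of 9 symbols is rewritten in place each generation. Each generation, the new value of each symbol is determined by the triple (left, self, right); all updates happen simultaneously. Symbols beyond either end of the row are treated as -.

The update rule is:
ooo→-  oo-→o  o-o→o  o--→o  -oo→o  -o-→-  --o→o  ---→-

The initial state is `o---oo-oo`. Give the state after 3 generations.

generation 1: -o-oooooo
generation 2: o-oo----o
generation 3: -oooo--o-

-oooo--o-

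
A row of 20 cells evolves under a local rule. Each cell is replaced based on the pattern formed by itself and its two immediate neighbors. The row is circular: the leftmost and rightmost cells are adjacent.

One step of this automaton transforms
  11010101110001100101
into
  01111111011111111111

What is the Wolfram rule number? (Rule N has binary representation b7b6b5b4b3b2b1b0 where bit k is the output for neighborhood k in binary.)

position 0: 111 → 0  (bit 7 = 0)
position 1: 110 → 1  (bit 6 = 1)
position 2: 101 → 1  (bit 5 = 1)
position 10: 100 → 1  (bit 4 = 1)
position 7: 011 → 1  (bit 3 = 1)
position 3: 010 → 1  (bit 2 = 1)
position 12: 001 → 1  (bit 1 = 1)
position 11: 000 → 1  (bit 0 = 1)
bits b7..b0 = 01111111 = 127

127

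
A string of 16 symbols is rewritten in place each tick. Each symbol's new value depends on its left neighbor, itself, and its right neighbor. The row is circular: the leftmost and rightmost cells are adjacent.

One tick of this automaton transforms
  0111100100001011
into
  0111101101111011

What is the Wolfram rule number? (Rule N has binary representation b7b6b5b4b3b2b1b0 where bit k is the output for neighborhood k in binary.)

position 2: 111 → 1  (bit 7 = 1)
position 4: 110 → 1  (bit 6 = 1)
position 0: 101 → 0  (bit 5 = 0)
position 5: 100 → 0  (bit 4 = 0)
position 1: 011 → 1  (bit 3 = 1)
position 7: 010 → 1  (bit 2 = 1)
position 6: 001 → 1  (bit 1 = 1)
position 9: 000 → 1  (bit 0 = 1)
bits b7..b0 = 11001111 = 207

207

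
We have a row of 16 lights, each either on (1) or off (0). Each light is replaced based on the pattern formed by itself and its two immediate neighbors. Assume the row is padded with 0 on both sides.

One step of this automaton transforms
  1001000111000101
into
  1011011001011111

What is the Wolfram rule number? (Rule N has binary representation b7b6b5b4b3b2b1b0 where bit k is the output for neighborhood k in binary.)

position 8: 111 → 0  (bit 7 = 0)
position 9: 110 → 1  (bit 6 = 1)
position 14: 101 → 1  (bit 5 = 1)
position 1: 100 → 0  (bit 4 = 0)
position 7: 011 → 0  (bit 3 = 0)
position 0: 010 → 1  (bit 2 = 1)
position 2: 001 → 1  (bit 1 = 1)
position 5: 000 → 1  (bit 0 = 1)
bits b7..b0 = 01100111 = 103

103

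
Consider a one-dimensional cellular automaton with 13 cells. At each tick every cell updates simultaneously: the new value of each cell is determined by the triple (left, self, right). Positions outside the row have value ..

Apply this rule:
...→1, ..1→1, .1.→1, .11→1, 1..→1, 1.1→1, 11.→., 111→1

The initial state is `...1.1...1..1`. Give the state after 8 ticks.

1111111111111
111111111111.
11111111111.1
1111111111.11
111111111.11.
11111111.11.1
1111111.11.11
111111.11.11.

111111.11.11.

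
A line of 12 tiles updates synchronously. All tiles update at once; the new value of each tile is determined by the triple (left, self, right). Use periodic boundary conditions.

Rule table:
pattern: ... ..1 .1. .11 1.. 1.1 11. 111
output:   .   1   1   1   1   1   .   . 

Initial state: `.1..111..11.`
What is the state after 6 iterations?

11111..111.1
.....111..11
1...11..111.
11.11.111..1
..11.11..111
111.11.111..

111.11.111..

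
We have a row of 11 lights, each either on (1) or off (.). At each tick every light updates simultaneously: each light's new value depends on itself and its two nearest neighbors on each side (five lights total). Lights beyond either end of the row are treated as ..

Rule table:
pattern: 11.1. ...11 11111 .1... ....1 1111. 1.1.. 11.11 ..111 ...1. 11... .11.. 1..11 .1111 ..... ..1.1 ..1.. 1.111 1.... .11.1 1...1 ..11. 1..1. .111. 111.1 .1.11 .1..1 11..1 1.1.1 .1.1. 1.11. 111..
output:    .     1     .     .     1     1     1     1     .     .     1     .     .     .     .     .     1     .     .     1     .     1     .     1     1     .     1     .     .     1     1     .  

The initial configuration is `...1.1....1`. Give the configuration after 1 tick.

.1..11..1.1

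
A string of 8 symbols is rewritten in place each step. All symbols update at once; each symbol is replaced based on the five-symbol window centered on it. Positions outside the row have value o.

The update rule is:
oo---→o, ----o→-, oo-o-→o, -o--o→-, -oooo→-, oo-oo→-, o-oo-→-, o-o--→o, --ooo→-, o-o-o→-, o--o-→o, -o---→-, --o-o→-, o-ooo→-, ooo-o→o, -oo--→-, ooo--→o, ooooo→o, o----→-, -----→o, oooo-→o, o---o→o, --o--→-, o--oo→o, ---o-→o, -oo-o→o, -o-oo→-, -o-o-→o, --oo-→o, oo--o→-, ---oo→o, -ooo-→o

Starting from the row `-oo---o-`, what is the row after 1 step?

---ooo--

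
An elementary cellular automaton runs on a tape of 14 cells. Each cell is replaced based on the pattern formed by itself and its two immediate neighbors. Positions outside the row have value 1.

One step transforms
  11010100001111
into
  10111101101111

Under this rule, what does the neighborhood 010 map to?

At position 3 the neighborhood is 010; the next row has 1 there.

1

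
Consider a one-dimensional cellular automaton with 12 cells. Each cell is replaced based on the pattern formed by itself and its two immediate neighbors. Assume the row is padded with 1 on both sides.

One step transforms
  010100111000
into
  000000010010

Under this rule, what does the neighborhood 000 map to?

At position 10 the neighborhood is 000; the next row has 1 there.

1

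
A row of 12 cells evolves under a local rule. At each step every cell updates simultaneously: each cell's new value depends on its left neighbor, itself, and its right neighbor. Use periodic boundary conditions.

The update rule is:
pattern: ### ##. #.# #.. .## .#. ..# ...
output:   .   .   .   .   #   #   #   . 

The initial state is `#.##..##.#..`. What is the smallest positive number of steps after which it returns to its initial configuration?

#.#..##..#.#
..#.##..##.#
.##.#..##..#
.#..#.##..##
.#.##.#..##.
##.#..#.##..
#..#.##.#..#
..##.#..#.##
.##..#.##.#.
##..##.#..#.
#..##..#.##.
#.##..##.#..

12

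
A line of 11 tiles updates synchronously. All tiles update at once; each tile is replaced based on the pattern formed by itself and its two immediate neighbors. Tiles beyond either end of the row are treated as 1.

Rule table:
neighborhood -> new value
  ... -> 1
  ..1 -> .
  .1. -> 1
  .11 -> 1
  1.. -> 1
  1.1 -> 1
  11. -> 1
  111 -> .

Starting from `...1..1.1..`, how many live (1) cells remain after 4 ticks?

9

tick 1: 11.11.1111.
tick 2: .111111..11
tick 3: 11....11.1.
tick 4: .1111.11111
count of 1: 9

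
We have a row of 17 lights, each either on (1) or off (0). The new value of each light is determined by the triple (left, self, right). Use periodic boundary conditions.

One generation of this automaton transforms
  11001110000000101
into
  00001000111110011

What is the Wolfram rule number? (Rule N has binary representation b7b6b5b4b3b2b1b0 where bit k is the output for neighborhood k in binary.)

41

position 0: 111 → 0  (bit 7 = 0)
position 1: 110 → 0  (bit 6 = 0)
position 15: 101 → 1  (bit 5 = 1)
position 2: 100 → 0  (bit 4 = 0)
position 4: 011 → 1  (bit 3 = 1)
position 14: 010 → 0  (bit 2 = 0)
position 3: 001 → 0  (bit 1 = 0)
position 8: 000 → 1  (bit 0 = 1)
bits b7..b0 = 00101001 = 41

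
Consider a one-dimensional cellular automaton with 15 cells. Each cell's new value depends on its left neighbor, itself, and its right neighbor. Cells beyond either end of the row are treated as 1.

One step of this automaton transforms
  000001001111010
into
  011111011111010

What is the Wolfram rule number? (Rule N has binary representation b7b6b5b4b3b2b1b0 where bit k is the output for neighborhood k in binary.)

207

position 9: 111 → 1  (bit 7 = 1)
position 11: 110 → 1  (bit 6 = 1)
position 12: 101 → 0  (bit 5 = 0)
position 0: 100 → 0  (bit 4 = 0)
position 8: 011 → 1  (bit 3 = 1)
position 5: 010 → 1  (bit 2 = 1)
position 4: 001 → 1  (bit 1 = 1)
position 1: 000 → 1  (bit 0 = 1)
bits b7..b0 = 11001111 = 207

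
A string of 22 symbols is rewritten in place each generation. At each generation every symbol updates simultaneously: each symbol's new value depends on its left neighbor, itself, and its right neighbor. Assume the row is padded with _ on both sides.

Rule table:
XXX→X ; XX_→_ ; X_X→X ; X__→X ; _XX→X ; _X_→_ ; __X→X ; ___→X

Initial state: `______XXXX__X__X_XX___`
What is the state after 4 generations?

XXXXXXXXX_XX_XX_XX_XXX
XXXXXXXX_XX_XX_XX_XXX_
XXXXXXX_XX_XX_XX_XXX_X
XXXXXX_XX_XX_XX_XXX_X_

XXXXXX_XX_XX_XX_XXX_X_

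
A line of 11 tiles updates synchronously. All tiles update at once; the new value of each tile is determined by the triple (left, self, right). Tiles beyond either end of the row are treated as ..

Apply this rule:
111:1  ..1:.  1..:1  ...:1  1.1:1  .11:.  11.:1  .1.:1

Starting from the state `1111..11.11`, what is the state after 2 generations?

..1111..111

generation 1: .1111..11.1
generation 2: ..1111..111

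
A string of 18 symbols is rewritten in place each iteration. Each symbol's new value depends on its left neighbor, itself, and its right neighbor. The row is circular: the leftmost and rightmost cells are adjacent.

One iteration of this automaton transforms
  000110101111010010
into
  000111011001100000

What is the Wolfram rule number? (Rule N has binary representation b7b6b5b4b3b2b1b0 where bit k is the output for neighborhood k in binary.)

104

position 9: 111 → 0  (bit 7 = 0)
position 4: 110 → 1  (bit 6 = 1)
position 5: 101 → 1  (bit 5 = 1)
position 14: 100 → 0  (bit 4 = 0)
position 3: 011 → 1  (bit 3 = 1)
position 6: 010 → 0  (bit 2 = 0)
position 2: 001 → 0  (bit 1 = 0)
position 0: 000 → 0  (bit 0 = 0)
bits b7..b0 = 01101000 = 104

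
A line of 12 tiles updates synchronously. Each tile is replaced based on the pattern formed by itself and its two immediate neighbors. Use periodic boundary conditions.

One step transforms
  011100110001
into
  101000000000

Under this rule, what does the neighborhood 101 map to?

1

At position 0 the neighborhood is 101; the next row has 1 there.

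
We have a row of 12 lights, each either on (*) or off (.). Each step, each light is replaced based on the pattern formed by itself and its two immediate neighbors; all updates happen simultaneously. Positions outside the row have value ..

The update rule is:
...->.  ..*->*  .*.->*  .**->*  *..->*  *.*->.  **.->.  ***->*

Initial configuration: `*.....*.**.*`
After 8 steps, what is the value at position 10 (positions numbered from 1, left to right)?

*

step 1: **...**.*..*
step 2: *.*.**..****
step 3: *.*.*.*****.
step 4: *.*.*.****.*
step 5: *.*.*.***..*
step 6: *.*.*.**.***
step 7: *.*.*.*..**.
step 8: *.*.*.****.*
position 10 holds *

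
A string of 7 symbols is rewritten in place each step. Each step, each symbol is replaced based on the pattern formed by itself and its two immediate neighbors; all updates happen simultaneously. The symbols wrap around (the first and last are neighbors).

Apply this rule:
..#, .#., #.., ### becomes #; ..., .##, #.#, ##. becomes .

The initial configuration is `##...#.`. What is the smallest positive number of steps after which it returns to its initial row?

7

step 1: ..#.##.
step 2: .##...#
step 3: ...#.##
step 4: #.##...
step 5: #...#.#
step 6: .#.##..
step 7: ##...#.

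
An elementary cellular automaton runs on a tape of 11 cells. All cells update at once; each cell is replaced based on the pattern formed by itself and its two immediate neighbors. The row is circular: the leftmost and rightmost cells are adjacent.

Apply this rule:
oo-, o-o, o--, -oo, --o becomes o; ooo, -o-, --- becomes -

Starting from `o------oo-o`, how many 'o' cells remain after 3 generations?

generation 1: oo----ooooo
generation 2: -oo--oo----
generation 3: oooooooo---
count of o: 8

8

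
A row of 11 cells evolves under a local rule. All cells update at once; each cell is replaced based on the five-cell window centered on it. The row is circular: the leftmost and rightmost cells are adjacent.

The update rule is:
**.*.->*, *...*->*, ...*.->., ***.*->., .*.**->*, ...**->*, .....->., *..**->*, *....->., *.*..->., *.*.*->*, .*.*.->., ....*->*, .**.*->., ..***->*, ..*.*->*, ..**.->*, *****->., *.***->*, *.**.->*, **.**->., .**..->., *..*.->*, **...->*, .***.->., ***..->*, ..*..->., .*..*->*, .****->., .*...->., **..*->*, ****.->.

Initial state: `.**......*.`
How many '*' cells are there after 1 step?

5

step 1: **.*...*..*
count of *: 5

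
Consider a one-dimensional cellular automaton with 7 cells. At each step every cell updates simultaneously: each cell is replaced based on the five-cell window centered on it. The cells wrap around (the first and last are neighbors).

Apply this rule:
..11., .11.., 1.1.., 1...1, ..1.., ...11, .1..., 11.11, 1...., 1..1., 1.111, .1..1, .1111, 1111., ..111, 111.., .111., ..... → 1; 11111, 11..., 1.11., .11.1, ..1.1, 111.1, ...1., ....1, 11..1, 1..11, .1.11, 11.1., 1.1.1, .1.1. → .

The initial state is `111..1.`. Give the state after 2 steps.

step 1: 111.1..
step 2: 11..11.

11..11.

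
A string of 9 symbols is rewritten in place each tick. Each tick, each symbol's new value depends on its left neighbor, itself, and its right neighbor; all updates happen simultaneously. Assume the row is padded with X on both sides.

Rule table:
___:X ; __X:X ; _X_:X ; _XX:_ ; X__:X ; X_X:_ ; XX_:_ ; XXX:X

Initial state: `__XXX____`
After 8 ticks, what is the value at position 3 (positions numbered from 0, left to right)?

X

tick 1: XX_X_XXXX
tick 2: X__X__XXX
tick 3: _XXXXX_XX
tick 4: __XXX___X
tick 5: XX_X_XXX_
tick 6: X__X__X__
tick 7: _XXXXXXXX
tick 8: __XXXXXXX
position 3 holds X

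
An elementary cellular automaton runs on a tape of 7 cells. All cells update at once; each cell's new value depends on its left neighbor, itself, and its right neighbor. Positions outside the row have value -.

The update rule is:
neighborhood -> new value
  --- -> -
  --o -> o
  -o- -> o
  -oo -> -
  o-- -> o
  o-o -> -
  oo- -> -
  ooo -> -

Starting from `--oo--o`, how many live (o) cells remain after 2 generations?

4

-o--ooo
oooo---
count of o: 4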